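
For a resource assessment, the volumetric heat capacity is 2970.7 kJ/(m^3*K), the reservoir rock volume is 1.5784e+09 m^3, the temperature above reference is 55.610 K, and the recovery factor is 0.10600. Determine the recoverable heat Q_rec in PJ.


Step 1: Q_s = Vr*rhoc*dT/1e12 = 1.5784e+09*2970.7*55.61/1e12 = 260.7527 PJ
Step 2: Q_rec = Q_s * RF = 260.7527 * 0.106 = 27.640 PJ
Q_rec = 27.640 PJ


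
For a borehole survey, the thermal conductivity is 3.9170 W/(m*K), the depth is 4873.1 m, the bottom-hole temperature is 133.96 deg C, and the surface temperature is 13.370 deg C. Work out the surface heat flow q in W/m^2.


Step 1: grad = (T_d - T_surf)/d * 1000 = (133.96 - 13.37)/4873.1 * 1000 = 24.74605 deg C/km
Step 2: q = k * grad / 1000 = 3.917 * 24.74605 / 1000 = 0.096930 W/m^2
q = 0.096930 W/m^2


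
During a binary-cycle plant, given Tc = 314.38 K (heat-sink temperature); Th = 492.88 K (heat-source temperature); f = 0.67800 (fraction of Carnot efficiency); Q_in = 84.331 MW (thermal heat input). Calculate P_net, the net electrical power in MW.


Step 1: eta = (1 - Tc/Th)*f = (1 - 314.38/492.88)*0.678 = 0.2455425
Step 2: P_net = eta * Q_in = 0.2455425 * 84.331 = 20.707 MW
P_net = 20.707 MW


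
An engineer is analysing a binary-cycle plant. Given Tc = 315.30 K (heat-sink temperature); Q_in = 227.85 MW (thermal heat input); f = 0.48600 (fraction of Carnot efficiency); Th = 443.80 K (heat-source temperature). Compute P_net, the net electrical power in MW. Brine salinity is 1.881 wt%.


Step 1: eta = (1 - Tc/Th)*f = (1 - 315.3/443.8)*0.486 = 0.1407188
Step 2: P_net = eta * Q_in = 0.1407188 * 227.85 = 32.063 MW
P_net = 32.063 MW


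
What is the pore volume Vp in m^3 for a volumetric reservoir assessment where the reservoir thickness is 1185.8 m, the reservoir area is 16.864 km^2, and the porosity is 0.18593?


Vp = A * 1e6 * hr * phi
Vp = 16.864 * 1e6 * 1185.8 * 0.18593
Vp = 3.7181e+09 m^3


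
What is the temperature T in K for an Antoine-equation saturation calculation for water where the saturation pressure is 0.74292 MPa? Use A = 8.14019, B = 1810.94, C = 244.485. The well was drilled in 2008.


T = B / (A - log10(P_sat * 760 / 0.101325)) - C
T = 1810.94 / (8.14019 - log10(0.74292 * 760 / 0.101325)) - 244.485
T = 167.6401 deg C
Convert to K: 167.6401 + 273.15 = 440.79 K
T = 440.79 K


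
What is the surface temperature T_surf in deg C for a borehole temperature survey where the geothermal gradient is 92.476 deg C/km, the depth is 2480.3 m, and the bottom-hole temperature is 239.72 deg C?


T_surf = T_d - grad * d / 1000
T_surf = 239.72 - 92.476 * 2480.3 / 1000
T_surf = 10.352 deg C


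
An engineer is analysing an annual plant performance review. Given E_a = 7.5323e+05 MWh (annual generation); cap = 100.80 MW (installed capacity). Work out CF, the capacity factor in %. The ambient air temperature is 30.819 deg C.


CF = E_a / (cap * 8760) * 100
CF = 7.5323e+05 / (100.80 * 8760) * 100
CF = 85.303 %


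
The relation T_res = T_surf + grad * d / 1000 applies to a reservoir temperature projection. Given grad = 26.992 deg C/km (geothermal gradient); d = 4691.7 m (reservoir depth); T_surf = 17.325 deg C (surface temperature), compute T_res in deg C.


T_res = T_surf + grad * d / 1000
T_res = 17.325 + 26.992 * 4691.7 / 1000
T_res = 143.96 deg C


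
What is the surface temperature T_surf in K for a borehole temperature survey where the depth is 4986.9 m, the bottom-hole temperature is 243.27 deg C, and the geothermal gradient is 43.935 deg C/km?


T_surf = T_d - grad * d / 1000
T_surf = 243.27 - 43.935 * 4986.9 / 1000
T_surf = 24.17055 deg C
Convert to K: 24.17055 + 273.15 = 297.32 K
T_surf = 297.32 K


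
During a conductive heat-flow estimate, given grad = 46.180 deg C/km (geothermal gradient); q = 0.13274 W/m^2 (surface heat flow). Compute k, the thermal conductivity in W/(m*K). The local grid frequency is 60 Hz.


k = q * 1000 / grad
k = 0.13274 * 1000 / 46.180
k = 2.8744 W/(m*K)


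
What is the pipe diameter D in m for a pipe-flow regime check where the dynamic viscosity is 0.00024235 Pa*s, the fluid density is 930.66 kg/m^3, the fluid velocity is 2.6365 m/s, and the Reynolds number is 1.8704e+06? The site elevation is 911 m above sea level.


D = Re * mu / (rho * vel)
D = 1.8704e+06 * 0.00024235 / (930.66 * 2.6365)
D = 0.18474 m


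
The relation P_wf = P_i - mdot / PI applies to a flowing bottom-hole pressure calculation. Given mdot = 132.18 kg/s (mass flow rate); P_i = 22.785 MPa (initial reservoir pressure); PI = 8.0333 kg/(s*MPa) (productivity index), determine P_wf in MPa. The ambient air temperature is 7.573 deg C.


P_wf = P_i - mdot / PI
P_wf = 22.785 - 132.18 / 8.0333
P_wf = 6.3310 MPa


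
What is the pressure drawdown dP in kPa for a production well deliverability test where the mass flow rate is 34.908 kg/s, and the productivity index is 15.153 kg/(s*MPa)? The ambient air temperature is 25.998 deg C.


dP = mdot * 1000 / PI
dP = 34.908 * 1000 / 15.153
dP = 2303.7 kPa


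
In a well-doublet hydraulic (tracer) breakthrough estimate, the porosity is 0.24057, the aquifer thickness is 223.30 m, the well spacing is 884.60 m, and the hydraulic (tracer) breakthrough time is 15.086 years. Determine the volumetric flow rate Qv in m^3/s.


Qv = pi*hr*phi*L^2 / (3*t_bt*365.25*86400)
Qv = pi*223.30*0.24057*884.60^2 / (3*15.086*365.25*86400)
Qv = 0.092464 m^3/s


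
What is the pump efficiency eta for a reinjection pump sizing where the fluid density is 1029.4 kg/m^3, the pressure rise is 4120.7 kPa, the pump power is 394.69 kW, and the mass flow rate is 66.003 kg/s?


eta = mdot * dP / (rho * P_pump)
eta = 66.003 * 4120.7 / (1029.4 * 394.69)
eta = 0.66941


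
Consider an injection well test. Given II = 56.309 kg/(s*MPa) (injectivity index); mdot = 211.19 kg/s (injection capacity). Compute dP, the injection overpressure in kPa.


dP = mdot * 1000 / II
dP = 211.19 * 1000 / 56.309
dP = 3750.6 kPa


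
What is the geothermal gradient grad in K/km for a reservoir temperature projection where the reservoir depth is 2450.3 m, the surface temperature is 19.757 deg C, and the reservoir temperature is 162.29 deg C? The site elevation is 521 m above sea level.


grad = (T_res - T_surf) / d * 1000
grad = (162.29 - 19.757) / 2450.3 * 1000
grad = 58.16961 deg C/km
Convert: 58.16961 deg C/km * 1.0 = 58.170 K/km
grad = 58.170 K/km


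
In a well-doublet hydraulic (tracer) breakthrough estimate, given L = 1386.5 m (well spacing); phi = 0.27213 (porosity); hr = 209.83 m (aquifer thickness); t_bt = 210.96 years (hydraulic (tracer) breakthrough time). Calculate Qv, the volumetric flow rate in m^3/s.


Qv = pi*hr*phi*L^2 / (3*t_bt*365.25*86400)
Qv = pi*209.83*0.27213*1386.5^2 / (3*210.96*365.25*86400)
Qv = 0.017267 m^3/s


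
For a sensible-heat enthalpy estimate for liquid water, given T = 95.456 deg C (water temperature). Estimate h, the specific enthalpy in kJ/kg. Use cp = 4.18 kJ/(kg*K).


h = cp * T
h = 4.18 * 95.456
h = 399.01 kJ/kg


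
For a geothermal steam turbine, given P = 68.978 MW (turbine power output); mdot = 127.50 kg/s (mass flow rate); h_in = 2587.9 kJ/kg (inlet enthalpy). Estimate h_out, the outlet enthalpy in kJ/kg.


h_out = h_in - P * 1000 / mdot
h_out = 2587.9 - 68.978 * 1000 / 127.50
h_out = 2046.9 kJ/kg


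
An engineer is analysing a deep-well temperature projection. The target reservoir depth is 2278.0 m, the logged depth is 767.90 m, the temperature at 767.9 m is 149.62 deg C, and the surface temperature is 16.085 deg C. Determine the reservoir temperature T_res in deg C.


Step 1: grad = (T_d1 - T_surf)/d1 * 1000 = (149.62 - 16.085)/767.9 * 1000 = 173.8963 deg C/km
Step 2: T_res = T_surf + grad*d2/1000 = 16.085 + 173.8963*2278.0/1000 = 412.22 deg C
T_res = 412.22 deg C


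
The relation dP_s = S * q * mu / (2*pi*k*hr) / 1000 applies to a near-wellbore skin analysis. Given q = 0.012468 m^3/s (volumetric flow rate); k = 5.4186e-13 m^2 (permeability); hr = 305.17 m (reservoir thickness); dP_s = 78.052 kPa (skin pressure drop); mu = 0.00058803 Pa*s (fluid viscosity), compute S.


S = dP_s * 1000 * 2*pi*k*hr / (q*mu)
S = 78.052 * 1000 * 2*pi*5.4186e-13*305.17 / (0.012468*0.00058803)
S = 11.061


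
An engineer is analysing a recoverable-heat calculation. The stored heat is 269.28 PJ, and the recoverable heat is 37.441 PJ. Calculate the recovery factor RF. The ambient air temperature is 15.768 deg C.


RF = Q_rec / Q_s
RF = 37.441 / 269.28
RF = 0.13904


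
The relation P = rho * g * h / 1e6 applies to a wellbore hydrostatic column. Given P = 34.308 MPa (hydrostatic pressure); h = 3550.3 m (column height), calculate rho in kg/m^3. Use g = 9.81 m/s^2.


rho = P * 1e6 / (g * h)
rho = 34.308 * 1e6 / (9.81 * 3550.3)
rho = 985.06 kg/m^3


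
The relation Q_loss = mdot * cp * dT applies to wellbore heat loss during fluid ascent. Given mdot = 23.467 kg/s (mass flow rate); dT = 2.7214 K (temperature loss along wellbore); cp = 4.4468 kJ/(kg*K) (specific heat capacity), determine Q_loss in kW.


Q_loss = mdot * cp * dT
Q_loss = 23.467 * 4.4468 * 2.7214
Q_loss = 283.99 kW


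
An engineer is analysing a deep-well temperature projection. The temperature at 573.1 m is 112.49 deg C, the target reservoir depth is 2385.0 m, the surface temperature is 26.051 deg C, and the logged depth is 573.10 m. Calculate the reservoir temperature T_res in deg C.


Step 1: grad = (T_d1 - T_surf)/d1 * 1000 = (112.49 - 26.051)/573.1 * 1000 = 150.8271 deg C/km
Step 2: T_res = T_surf + grad*d2/1000 = 26.051 + 150.8271*2385.0/1000 = 385.77 deg C
T_res = 385.77 deg C


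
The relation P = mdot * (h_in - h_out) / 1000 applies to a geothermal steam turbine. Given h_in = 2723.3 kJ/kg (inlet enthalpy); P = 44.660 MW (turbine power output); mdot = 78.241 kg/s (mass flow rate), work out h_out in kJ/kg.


h_out = h_in - P * 1000 / mdot
h_out = 2723.3 - 44.660 * 1000 / 78.241
h_out = 2152.5 kJ/kg


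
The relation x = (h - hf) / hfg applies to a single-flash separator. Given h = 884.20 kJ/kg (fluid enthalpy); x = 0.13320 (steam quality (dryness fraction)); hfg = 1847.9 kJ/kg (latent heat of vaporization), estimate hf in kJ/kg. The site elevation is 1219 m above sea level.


hf = h - x * hfg
hf = 884.20 - 0.13320 * 1847.9
hf = 638.06 kJ/kg


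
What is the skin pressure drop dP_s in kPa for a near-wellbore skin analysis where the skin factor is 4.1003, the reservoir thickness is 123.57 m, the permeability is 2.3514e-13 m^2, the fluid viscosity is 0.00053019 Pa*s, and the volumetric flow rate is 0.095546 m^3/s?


dP_s = S * q * mu / (2*pi*k*hr) / 1000
dP_s = 4.1003 * 0.095546 * 0.00053019 / (2*pi*2.3514e-13*123.57) / 1000
dP_s = 1137.7 kPa


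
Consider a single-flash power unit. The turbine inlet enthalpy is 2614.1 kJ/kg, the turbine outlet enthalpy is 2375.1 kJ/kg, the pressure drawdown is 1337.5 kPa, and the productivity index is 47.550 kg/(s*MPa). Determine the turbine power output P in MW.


Step 1: mdot = PI * dP / 1000 = 47.55 * 1337.5 / 1000 = 63.59812 kg/s
Step 2: P = mdot*(h_in - h_out)/1000 = 63.59812*(2614.1 - 2375.1)/1000 = 15.200 MW
P = 15.200 MW


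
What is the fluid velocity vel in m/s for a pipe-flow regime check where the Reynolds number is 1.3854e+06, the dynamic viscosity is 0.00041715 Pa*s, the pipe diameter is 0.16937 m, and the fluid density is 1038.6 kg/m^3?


vel = Re * mu / (rho * D)
vel = 1.3854e+06 * 0.00041715 / (1038.6 * 0.16937)
vel = 3.2854 m/s


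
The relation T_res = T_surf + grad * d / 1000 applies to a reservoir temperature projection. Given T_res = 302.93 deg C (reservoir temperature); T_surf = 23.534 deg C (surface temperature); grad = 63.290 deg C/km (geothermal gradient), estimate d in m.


d = (T_res - T_surf) / grad * 1000
d = (302.93 - 23.534) / 63.290 * 1000
d = 4414.5 m


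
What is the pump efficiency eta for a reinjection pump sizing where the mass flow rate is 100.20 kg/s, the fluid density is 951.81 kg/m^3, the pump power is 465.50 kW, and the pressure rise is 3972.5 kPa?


eta = mdot * dP / (rho * P_pump)
eta = 100.20 * 3972.5 / (951.81 * 465.50)
eta = 0.89838


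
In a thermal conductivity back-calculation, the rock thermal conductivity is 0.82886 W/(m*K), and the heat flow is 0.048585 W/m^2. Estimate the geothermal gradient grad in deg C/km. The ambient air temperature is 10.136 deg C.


grad = q / k * 1000
grad = 0.048585 / 0.82886 * 1000
grad = 58.617 deg C/km


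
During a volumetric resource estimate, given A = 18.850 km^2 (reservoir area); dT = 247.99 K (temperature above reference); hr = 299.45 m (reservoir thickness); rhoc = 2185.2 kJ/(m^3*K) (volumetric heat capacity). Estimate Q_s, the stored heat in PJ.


Step 1: Vr = A*1e6*hr = 18.85*1e6*299.45 = 5.644632e+09 m^3
Step 2: Q_s = Vr*rhoc*dT/1e12 = 5.644632e+09*2185.2*247.99/1e12 = 3058.9 PJ
Q_s = 3058.9 PJ


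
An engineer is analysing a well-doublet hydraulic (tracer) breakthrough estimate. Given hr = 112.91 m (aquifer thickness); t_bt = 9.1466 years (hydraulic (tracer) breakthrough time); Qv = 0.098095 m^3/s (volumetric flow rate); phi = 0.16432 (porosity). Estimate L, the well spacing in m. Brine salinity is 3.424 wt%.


L = sqrt(t_bt*365.25*86400*3*Qv / (pi*hr*phi))
L = sqrt(9.1466*365.25*86400*3*0.098095 / (pi*112.91*0.16432))
L = 1207.2 m


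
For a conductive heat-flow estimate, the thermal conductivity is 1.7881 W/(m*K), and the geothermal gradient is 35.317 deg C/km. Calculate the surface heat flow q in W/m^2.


q = k * grad / 1000
q = 1.7881 * 35.317 / 1000
q = 0.063150 W/m^2


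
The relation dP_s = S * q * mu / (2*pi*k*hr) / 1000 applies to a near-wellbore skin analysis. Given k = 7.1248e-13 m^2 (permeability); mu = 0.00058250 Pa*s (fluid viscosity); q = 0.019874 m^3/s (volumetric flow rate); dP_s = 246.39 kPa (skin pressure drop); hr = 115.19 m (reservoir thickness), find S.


S = dP_s * 1000 * 2*pi*k*hr / (q*mu)
S = 246.39 * 1000 * 2*pi*7.1248e-13*115.19 / (0.019874*0.00058250)
S = 10.975


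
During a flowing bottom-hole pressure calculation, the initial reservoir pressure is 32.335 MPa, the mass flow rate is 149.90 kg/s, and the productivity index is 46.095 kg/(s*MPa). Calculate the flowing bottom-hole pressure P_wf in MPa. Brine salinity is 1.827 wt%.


P_wf = P_i - mdot / PI
P_wf = 32.335 - 149.90 / 46.095
P_wf = 29.083 MPa


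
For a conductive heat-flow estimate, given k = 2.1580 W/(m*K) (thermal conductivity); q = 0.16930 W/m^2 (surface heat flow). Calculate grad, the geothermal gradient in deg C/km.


grad = q * 1000 / k
grad = 0.16930 * 1000 / 2.1580
grad = 78.452 deg C/km


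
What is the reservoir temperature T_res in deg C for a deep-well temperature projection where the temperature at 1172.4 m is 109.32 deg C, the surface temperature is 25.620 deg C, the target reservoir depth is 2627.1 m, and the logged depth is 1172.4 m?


Step 1: grad = (T_d1 - T_surf)/d1 * 1000 = (109.32 - 25.62)/1172.4 * 1000 = 71.39202 deg C/km
Step 2: T_res = T_surf + grad*d2/1000 = 25.62 + 71.39202*2627.1/1000 = 213.17 deg C
T_res = 213.17 deg C


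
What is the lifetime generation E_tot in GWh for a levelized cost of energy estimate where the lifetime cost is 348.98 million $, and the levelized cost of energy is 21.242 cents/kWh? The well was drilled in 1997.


E_tot = C_tot / LCOE * 100
E_tot = 348.98 / 21.242 * 100
E_tot = 1642.9 GWh


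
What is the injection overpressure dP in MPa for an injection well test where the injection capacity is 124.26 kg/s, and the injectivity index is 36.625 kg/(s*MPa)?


dP = mdot * 1000 / II
dP = 124.26 * 1000 / 36.625
dP = 3392.765 kPa
Convert: 3392.765 kPa * 0.001 = 3.3928 MPa
dP = 3.3928 MPa


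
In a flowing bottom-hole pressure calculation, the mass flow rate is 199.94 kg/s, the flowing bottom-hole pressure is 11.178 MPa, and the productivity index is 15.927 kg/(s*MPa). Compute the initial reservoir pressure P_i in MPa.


P_i = P_wf + mdot / PI
P_i = 11.178 + 199.94 / 15.927
P_i = 23.732 MPa


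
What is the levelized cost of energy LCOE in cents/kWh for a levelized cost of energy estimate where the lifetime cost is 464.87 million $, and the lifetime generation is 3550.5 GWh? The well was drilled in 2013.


LCOE = C_tot / E_tot * 100
LCOE = 464.87 / 3550.5 * 100
LCOE = 13.093 cents/kWh


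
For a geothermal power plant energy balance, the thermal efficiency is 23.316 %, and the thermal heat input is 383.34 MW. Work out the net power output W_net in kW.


W_net = eta / 100 * Q_in
W_net = 23.316 / 100 * 383.34
W_net = 89.37955 MW
Convert: 89.37955 MW * 1000.0 = 89380 kW
W_net = 89380 kW


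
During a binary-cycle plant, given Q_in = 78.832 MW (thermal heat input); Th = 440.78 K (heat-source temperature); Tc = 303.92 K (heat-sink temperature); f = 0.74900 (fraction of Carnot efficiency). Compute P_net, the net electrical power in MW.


Step 1: eta = (1 - Tc/Th)*f = (1 - 303.92/440.78)*0.749 = 0.2325608
Step 2: P_net = eta * Q_in = 0.2325608 * 78.832 = 18.333 MW
P_net = 18.333 MW


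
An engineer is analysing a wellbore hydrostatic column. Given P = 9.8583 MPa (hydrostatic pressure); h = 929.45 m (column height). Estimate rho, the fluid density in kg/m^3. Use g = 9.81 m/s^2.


rho = P * 1e6 / (g * h)
rho = 9.8583 * 1e6 / (9.81 * 929.45)
rho = 1081.2 kg/m^3


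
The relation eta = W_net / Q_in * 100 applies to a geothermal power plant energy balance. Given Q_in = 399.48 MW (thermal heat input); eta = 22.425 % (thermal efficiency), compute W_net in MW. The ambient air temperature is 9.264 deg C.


W_net = eta / 100 * Q_in
W_net = 22.425 / 100 * 399.48
W_net = 89.583 MW


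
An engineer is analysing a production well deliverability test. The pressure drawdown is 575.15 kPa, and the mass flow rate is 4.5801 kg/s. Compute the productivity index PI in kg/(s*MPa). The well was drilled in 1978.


PI = mdot * 1000 / dP
PI = 4.5801 * 1000 / 575.15
PI = 7.9633 kg/(s*MPa)


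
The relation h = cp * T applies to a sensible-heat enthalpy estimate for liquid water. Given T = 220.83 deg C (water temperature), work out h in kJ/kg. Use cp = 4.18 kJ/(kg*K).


h = cp * T
h = 4.18 * 220.83
h = 923.07 kJ/kg


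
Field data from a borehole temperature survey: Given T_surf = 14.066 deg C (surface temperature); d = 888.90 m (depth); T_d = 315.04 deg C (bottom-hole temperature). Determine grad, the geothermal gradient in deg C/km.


grad = (T_d - T_surf) / d * 1000
grad = (315.04 - 14.066) / 888.90 * 1000
grad = 338.59 deg C/km


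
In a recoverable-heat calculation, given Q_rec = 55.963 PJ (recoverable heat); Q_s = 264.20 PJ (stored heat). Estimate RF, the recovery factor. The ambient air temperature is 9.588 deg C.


RF = Q_rec / Q_s
RF = 55.963 / 264.20
RF = 0.21182


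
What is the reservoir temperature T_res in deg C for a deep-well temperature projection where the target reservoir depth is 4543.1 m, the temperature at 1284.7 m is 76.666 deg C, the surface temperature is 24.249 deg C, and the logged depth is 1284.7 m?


Step 1: grad = (T_d1 - T_surf)/d1 * 1000 = (76.666 - 24.249)/1284.7 * 1000 = 40.80097 deg C/km
Step 2: T_res = T_surf + grad*d2/1000 = 24.249 + 40.80097*4543.1/1000 = 209.61 deg C
T_res = 209.61 deg C


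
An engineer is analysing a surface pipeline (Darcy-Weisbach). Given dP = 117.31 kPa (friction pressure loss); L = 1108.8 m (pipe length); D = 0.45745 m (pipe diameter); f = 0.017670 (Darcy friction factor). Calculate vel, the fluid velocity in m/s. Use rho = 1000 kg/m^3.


vel = sqrt(dP*1000*2*D / (f*L*rho))
vel = sqrt(117.31*1000*2*0.45745 / (0.017670*1108.8*1000))
vel = 2.3405 m/s


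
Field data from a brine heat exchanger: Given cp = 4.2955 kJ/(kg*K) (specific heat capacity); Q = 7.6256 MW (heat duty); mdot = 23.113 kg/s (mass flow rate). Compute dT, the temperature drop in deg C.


dT = Q * 1000 / (mdot * cp)
dT = 7.6256 * 1000 / (23.113 * 4.2955)
dT = 76.80756 K
Convert (temperature difference, 1 K = 1 deg C): 76.80756 K = 76.80756 deg C
dT = 76.808 deg C


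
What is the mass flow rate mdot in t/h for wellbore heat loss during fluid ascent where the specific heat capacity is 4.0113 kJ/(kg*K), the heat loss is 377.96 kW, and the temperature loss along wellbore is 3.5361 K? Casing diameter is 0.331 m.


mdot = Q_loss / (cp * dT)
mdot = 377.96 / (4.0113 * 3.5361)
mdot = 26.64625 kg/s
Convert: 26.64625 kg/s * 3.6 = 95.926 t/h
mdot = 95.926 t/h


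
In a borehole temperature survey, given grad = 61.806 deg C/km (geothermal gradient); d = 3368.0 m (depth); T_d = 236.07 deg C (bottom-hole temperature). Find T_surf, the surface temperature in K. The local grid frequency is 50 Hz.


T_surf = T_d - grad * d / 1000
T_surf = 236.07 - 61.806 * 3368.0 / 1000
T_surf = 27.90739 deg C
Convert to K: 27.90739 + 273.15 = 301.06 K
T_surf = 301.06 K


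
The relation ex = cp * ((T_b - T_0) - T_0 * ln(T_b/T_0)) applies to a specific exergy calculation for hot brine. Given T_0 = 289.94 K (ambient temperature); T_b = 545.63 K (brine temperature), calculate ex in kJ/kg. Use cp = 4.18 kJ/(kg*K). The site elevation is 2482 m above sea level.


ex = cp * ((T_b - T_0) - T_0 * ln(T_b/T_0))
ex = 4.18 * ((545.63 - 289.94) - 289.94 * ln(545.63/289.94))
ex = 302.51 kJ/kg


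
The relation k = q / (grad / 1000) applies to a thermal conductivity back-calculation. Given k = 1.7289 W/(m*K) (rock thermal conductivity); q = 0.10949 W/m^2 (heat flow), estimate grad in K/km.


grad = q / k * 1000
grad = 0.10949 / 1.7289 * 1000
grad = 63.32928 deg C/km
Convert: 63.32928 deg C/km * 1.0 = 63.329 K/km
grad = 63.329 K/km


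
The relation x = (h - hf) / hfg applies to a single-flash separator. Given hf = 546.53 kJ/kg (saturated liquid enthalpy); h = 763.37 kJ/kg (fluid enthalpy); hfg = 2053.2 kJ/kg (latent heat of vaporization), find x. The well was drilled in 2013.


x = (h - hf) / hfg
x = (763.37 - 546.53) / 2053.2
x = 0.10561


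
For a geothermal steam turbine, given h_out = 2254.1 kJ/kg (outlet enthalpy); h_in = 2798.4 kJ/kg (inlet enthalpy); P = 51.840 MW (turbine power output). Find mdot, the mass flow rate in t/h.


mdot = P * 1000 / (h_in - h_out)
mdot = 51.840 * 1000 / (2798.4 - 2254.1)
mdot = 95.24159 kg/s
Convert: 95.24159 kg/s * 3.6 = 342.87 t/h
mdot = 342.87 t/h


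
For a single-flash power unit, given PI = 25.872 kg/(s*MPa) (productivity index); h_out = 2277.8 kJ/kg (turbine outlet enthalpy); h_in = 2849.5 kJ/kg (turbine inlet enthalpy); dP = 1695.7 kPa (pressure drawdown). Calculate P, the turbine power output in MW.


Step 1: mdot = PI * dP / 1000 = 25.872 * 1695.7 / 1000 = 43.87115 kg/s
Step 2: P = mdot*(h_in - h_out)/1000 = 43.87115*(2849.5 - 2277.8)/1000 = 25.081 MW
P = 25.081 MW


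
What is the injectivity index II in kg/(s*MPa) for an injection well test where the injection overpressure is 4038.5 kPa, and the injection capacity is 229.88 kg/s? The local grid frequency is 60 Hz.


II = mdot * 1000 / dP
II = 229.88 * 1000 / 4038.5
II = 56.922 kg/(s*MPa)


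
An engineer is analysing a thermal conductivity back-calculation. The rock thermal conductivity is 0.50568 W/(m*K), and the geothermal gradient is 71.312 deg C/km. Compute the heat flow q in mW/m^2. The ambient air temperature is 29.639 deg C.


q = k * grad / 1000
q = 0.50568 * 71.312 / 1000
q = 0.03606105 W/m^2
Convert: 0.03606105 W/m^2 * 1000.0 = 36.061 mW/m^2
q = 36.061 mW/m^2


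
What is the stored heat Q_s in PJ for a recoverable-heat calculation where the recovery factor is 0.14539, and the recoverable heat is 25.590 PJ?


Q_s = Q_rec / RF
Q_s = 25.590 / 0.14539
Q_s = 176.01 PJ


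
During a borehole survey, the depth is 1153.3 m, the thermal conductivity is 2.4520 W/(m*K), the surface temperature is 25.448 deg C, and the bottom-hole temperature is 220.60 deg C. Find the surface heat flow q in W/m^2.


Step 1: grad = (T_d - T_surf)/d * 1000 = (220.6 - 25.448)/1153.3 * 1000 = 169.2118 deg C/km
Step 2: q = k * grad / 1000 = 2.452 * 169.2118 / 1000 = 0.41491 W/m^2
q = 0.41491 W/m^2


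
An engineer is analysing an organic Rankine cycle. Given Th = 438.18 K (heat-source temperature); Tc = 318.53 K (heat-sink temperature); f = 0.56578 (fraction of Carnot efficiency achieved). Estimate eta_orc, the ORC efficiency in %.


eta_orc = (1 - Tc/Th) * f * 100
eta_orc = (1 - 318.53/438.18) * 0.56578 * 100
eta_orc = 15.449 %


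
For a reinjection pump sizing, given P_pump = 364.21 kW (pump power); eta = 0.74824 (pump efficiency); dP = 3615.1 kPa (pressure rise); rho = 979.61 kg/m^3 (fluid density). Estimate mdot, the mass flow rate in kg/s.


mdot = P_pump * rho * eta / dP
mdot = 364.21 * 979.61 * 0.74824 / 3615.1
mdot = 73.846 kg/s


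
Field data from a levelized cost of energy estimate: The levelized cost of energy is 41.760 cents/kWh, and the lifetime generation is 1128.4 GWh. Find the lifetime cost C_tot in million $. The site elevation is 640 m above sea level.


C_tot = LCOE / 100 * E_tot
C_tot = 41.760 / 100 * 1128.4
C_tot = 471.22 million $


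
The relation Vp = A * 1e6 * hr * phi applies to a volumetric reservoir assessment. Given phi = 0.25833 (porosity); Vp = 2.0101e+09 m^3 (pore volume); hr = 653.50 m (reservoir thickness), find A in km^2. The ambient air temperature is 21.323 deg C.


A = Vp / (1e6 * hr * phi)
A = 2.0101e+09 / (1e6 * 653.50 * 0.25833)
A = 11.907 km^2


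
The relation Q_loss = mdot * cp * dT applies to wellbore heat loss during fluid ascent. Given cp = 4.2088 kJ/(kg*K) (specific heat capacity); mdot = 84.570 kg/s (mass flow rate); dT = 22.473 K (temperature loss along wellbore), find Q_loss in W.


Q_loss = mdot * cp * dT
Q_loss = 84.570 * 4.2088 * 22.473
Q_loss = 7999.000 kW
Convert: 7999.000 kW * 1000.0 = 7.9990e+06 W
Q_loss = 7.9990e+06 W


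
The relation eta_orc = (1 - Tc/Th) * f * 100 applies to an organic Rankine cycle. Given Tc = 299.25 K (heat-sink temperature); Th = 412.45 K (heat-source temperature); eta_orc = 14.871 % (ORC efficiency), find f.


f = (eta_orc/100) / (1 - Tc/Th)
f = (14.871/100) / (1 - 299.25/412.45)
f = 0.54183


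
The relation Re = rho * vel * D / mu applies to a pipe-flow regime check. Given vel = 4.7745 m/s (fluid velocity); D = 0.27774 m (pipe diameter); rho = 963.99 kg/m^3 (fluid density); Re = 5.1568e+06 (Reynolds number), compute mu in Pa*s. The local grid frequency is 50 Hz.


mu = rho * vel * D / Re
mu = 963.99 * 4.7745 * 0.27774 / 5.1568e+06
mu = 0.00024789 Pa*s


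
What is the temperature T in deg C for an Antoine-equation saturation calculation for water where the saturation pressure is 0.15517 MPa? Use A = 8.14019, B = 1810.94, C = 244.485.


T = B / (A - log10(P_sat * 760 / 0.101325)) - C
T = 1810.94 / (8.14019 - log10(0.15517 * 760 / 0.101325)) - 244.485
T = 112.40 deg C


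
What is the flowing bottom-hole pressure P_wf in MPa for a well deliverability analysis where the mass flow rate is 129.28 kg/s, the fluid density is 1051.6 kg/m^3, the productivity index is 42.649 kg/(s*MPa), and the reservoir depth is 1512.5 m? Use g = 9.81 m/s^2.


Step 1: P_i = rho*g*h/1e6 = 1051.6*9.81*1512.5/1e6 = 15.60325 MPa
Step 2: P_wf = P_i - mdot/PI = 15.60325 - 129.28/42.649 = 12.572 MPa
P_wf = 12.572 MPa


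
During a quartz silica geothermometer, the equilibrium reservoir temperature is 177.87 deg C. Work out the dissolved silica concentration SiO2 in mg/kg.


SiO2 = 10^(5.19 - 1309/(T_eq + 273.15))
SiO2 = 10^(5.19 - 1309/(177.87 + 273.15))
SiO2 = 193.95 mg/kg


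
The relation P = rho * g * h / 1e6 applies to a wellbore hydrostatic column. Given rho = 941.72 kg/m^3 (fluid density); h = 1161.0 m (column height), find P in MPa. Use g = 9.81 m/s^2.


P = rho * g * h / 1e6
P = 941.72 * 9.81 * 1161.0 / 1e6
P = 10.726 MPa


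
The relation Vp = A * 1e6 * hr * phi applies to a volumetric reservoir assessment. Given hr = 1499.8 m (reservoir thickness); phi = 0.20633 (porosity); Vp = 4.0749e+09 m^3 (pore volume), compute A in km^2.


A = Vp / (1e6 * hr * phi)
A = 4.0749e+09 / (1e6 * 1499.8 * 0.20633)
A = 13.168 km^2


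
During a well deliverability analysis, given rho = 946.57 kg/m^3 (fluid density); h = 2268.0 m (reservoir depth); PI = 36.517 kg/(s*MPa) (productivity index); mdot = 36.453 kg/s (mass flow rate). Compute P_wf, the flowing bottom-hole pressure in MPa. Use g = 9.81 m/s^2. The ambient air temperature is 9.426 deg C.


Step 1: P_i = rho*g*h/1e6 = 946.57*9.81*2268.0/1e6 = 21.06031 MPa
Step 2: P_wf = P_i - mdot/PI = 21.06031 - 36.453/36.517 = 20.062 MPa
P_wf = 20.062 MPa


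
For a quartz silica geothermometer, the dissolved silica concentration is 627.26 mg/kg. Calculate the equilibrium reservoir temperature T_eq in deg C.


T_eq = 1309 / (5.19 - log10(SiO2)) - 273.15
T_eq = 1309 / (5.19 - log10(627.26)) - 273.15
T_eq = 273.96 deg C


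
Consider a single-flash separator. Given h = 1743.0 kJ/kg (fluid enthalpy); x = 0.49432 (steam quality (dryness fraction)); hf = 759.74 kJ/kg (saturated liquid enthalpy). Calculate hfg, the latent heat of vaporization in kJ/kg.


hfg = (h - hf) / x
hfg = (1743.0 - 759.74) / 0.49432
hfg = 1989.1 kJ/kg


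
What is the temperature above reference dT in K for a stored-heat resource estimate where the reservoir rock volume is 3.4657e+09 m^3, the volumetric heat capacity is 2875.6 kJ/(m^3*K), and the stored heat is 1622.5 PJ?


dT = Q_s * 1e12 / (Vr * rhoc)
dT = 1622.5 * 1e12 / (3.4657e+09 * 2875.6)
dT = 162.80 K


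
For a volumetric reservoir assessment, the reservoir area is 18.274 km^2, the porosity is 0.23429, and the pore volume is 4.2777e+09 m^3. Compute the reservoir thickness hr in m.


hr = Vp / (A * 1e6 * phi)
hr = 4.2777e+09 / (18.274 * 1e6 * 0.23429)
hr = 999.13 m


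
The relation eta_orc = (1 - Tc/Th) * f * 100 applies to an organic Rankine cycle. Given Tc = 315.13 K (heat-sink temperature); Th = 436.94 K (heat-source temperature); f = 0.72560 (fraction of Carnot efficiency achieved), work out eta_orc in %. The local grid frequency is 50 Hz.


eta_orc = (1 - Tc/Th) * f * 100
eta_orc = (1 - 315.13/436.94) * 0.72560 * 100
eta_orc = 20.228 %


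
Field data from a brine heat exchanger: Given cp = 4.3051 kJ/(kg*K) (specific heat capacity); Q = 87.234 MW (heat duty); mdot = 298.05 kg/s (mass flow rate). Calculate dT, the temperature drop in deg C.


dT = Q * 1000 / (mdot * cp)
dT = 87.234 * 1000 / (298.05 * 4.3051)
dT = 67.98505 K
Convert (temperature difference, 1 K = 1 deg C): 67.98505 K = 67.98505 deg C
dT = 67.985 deg C


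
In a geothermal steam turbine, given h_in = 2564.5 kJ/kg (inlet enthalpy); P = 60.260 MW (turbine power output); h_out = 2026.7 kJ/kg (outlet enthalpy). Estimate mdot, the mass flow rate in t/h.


mdot = P * 1000 / (h_in - h_out)
mdot = 60.260 * 1000 / (2564.5 - 2026.7)
mdot = 112.0491 kg/s
Convert: 112.0491 kg/s * 3.6 = 403.38 t/h
mdot = 403.38 t/h


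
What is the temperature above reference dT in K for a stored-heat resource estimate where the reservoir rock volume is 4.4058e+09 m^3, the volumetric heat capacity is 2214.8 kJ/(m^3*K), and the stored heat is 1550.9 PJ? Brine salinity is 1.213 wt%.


dT = Q_s * 1e12 / (Vr * rhoc)
dT = 1550.9 * 1e12 / (4.4058e+09 * 2214.8)
dT = 158.94 K


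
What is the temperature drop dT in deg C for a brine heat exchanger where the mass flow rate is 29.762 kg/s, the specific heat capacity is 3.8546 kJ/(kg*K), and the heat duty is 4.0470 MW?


dT = Q * 1000 / (mdot * cp)
dT = 4.0470 * 1000 / (29.762 * 3.8546)
dT = 35.27701 K
Convert (temperature difference, 1 K = 1 deg C): 35.27701 K = 35.27701 deg C
dT = 35.277 deg C


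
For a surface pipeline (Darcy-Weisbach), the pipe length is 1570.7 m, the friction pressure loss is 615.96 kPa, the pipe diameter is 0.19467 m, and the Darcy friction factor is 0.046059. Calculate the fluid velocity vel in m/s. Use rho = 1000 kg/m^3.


vel = sqrt(dP*1000*2*D / (f*L*rho))
vel = sqrt(615.96*1000*2*0.19467 / (0.046059*1570.7*1000))
vel = 1.8207 m/s


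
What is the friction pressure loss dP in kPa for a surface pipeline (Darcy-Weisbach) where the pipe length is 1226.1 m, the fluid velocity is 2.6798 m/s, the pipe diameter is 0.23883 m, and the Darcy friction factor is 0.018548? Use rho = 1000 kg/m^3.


dP = f * (L/D) * (rho*vel^2/2) / 1000
dP = 0.018548 * (1226.1/0.23883) * (1000*2.6798^2/2) / 1000
dP = 341.91 kPa


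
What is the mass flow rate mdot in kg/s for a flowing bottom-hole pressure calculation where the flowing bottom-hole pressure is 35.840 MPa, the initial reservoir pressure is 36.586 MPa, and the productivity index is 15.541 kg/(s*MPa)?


mdot = (P_i - P_wf) * PI
mdot = (36.586 - 35.840) * 15.541
mdot = 11.594 kg/s


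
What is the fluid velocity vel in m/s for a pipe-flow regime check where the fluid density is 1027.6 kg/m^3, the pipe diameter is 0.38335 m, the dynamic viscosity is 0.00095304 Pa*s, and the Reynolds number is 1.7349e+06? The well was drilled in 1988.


vel = Re * mu / (rho * D)
vel = 1.7349e+06 * 0.00095304 / (1027.6 * 0.38335)
vel = 4.1973 m/s


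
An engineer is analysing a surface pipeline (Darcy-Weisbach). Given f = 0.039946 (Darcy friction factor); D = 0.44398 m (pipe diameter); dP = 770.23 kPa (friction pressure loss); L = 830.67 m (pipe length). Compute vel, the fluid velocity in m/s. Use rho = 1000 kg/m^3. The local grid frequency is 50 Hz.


vel = sqrt(dP*1000*2*D / (f*L*rho))
vel = sqrt(770.23*1000*2*0.44398 / (0.039946*830.67*1000))
vel = 4.5400 m/s


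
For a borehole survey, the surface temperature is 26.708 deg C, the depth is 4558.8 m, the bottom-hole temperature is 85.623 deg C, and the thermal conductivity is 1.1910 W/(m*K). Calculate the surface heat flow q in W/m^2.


Step 1: grad = (T_d - T_surf)/d * 1000 = (85.623 - 26.708)/4558.8 * 1000 = 12.92336 deg C/km
Step 2: q = k * grad / 1000 = 1.191 * 12.92336 / 1000 = 0.015392 W/m^2
q = 0.015392 W/m^2


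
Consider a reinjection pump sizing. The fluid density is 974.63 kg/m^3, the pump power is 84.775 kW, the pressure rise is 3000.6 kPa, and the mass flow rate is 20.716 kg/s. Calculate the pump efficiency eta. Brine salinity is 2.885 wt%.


eta = mdot * dP / (rho * P_pump)
eta = 20.716 * 3000.6 / (974.63 * 84.775)
eta = 0.75233


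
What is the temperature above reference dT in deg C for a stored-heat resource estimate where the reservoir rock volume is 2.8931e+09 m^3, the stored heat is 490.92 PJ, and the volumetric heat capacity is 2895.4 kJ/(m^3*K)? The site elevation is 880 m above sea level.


dT = Q_s * 1e12 / (Vr * rhoc)
dT = 490.92 * 1e12 / (2.8931e+09 * 2895.4)
dT = 58.60555 K
Convert (temperature difference, 1 K = 1 deg C): 58.60555 K = 58.60555 deg C
dT = 58.606 deg C


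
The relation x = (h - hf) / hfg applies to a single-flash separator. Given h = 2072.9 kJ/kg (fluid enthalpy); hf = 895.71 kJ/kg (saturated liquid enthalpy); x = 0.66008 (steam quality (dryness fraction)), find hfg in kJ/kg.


hfg = (h - hf) / x
hfg = (2072.9 - 895.71) / 0.66008
hfg = 1783.4 kJ/kg


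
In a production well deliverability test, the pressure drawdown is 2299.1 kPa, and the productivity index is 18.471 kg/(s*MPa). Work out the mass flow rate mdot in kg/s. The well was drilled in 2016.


mdot = PI * dP / 1000
mdot = 18.471 * 2299.1 / 1000
mdot = 42.467 kg/s


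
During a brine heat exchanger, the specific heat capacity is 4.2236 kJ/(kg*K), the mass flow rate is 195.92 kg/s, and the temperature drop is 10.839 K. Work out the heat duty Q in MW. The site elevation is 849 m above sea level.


Q = mdot * cp * dT / 1000
Q = 195.92 * 4.2236 * 10.839 / 1000
Q = 8.9691 MW


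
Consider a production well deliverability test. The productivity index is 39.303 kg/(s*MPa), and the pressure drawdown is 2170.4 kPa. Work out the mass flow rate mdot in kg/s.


mdot = PI * dP / 1000
mdot = 39.303 * 2170.4 / 1000
mdot = 85.303 kg/s


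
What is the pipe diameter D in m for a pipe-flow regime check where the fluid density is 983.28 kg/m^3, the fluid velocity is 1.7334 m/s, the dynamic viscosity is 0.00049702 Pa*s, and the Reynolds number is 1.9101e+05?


D = Re * mu / (rho * vel)
D = 1.9101e+05 * 0.00049702 / (983.28 * 1.7334)
D = 0.055700 m


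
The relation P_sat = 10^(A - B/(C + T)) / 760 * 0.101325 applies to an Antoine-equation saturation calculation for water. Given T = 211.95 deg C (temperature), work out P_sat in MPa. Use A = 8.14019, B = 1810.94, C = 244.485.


P_sat = 10^(A - B/(C + T)) / 760 * 0.101325
P_sat = 10^(8.14019 - 1810.94/(244.485 + 211.95)) / 760 * 0.101325
P_sat = 1.9839 MPa


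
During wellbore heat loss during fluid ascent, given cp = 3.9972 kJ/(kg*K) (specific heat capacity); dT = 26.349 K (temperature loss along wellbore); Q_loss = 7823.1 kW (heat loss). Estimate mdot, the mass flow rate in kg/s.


mdot = Q_loss / (cp * dT)
mdot = 7823.1 / (3.9972 * 26.349)
mdot = 74.278 kg/s


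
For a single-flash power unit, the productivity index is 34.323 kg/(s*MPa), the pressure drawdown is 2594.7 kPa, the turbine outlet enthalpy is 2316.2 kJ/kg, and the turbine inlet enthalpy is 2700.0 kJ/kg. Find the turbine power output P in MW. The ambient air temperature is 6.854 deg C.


Step 1: mdot = PI * dP / 1000 = 34.323 * 2594.7 / 1000 = 89.05789 kg/s
Step 2: P = mdot*(h_in - h_out)/1000 = 89.05789*(2700.0 - 2316.2)/1000 = 34.180 MW
P = 34.180 MW


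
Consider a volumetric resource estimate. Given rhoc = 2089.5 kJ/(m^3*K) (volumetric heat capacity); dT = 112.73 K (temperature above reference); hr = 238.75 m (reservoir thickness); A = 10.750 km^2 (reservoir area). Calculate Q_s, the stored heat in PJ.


Step 1: Vr = A*1e6*hr = 10.75*1e6*238.75 = 2.566562e+09 m^3
Step 2: Q_s = Vr*rhoc*dT/1e12 = 2.566562e+09*2089.5*112.73/1e12 = 604.55 PJ
Q_s = 604.55 PJ


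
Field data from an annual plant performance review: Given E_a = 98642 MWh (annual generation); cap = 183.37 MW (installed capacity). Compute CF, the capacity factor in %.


CF = E_a / (cap * 8760) * 100
CF = 98642 / (183.37 * 8760) * 100
CF = 6.1409 %


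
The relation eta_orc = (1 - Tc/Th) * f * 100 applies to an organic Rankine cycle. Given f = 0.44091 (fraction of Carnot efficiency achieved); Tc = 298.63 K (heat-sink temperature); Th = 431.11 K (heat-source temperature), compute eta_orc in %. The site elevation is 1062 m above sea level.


eta_orc = (1 - Tc/Th) * f * 100
eta_orc = (1 - 298.63/431.11) * 0.44091 * 100
eta_orc = 13.549 %


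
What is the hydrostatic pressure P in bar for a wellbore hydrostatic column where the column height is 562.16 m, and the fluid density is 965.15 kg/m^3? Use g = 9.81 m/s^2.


P = rho * g * h / 1e6
P = 965.15 * 9.81 * 562.16 / 1e6
P = 5.322599 MPa
Convert: 5.322599 MPa * 10.0 = 53.226 bar
P = 53.226 bar


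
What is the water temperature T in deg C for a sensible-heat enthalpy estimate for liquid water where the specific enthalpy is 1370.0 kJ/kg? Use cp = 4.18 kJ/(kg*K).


T = h / cp
T = 1370.0 / 4.18
T = 327.75 deg C


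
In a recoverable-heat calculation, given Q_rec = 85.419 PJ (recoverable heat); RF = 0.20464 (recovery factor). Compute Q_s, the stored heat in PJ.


Q_s = Q_rec / RF
Q_s = 85.419 / 0.20464
Q_s = 417.41 PJ


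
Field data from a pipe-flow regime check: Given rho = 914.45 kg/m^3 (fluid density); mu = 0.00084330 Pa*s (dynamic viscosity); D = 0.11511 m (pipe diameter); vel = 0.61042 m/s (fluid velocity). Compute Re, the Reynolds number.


Re = rho * vel * D / mu
Re = 914.45 * 0.61042 * 0.11511 / 0.00084330
Re = 76194


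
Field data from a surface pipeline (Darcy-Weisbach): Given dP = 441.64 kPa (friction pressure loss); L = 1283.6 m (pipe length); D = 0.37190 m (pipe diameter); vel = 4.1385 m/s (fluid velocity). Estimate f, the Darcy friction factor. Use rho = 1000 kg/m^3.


f = dP*1000 / ((L/D)*(rho*vel^2/2))
f = 441.64*1000 / ((1283.6/0.37190)*(1000*4.1385^2/2))
f = 0.014942


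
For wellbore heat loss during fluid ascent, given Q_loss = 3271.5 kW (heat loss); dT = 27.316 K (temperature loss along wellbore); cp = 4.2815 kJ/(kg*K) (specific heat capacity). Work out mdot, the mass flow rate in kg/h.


mdot = Q_loss / (cp * dT)
mdot = 3271.5 / (4.2815 * 27.316)
mdot = 27.97267 kg/s
Convert: 27.97267 kg/s * 3600.0 = 1.0070e+05 kg/h
mdot = 1.0070e+05 kg/h
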